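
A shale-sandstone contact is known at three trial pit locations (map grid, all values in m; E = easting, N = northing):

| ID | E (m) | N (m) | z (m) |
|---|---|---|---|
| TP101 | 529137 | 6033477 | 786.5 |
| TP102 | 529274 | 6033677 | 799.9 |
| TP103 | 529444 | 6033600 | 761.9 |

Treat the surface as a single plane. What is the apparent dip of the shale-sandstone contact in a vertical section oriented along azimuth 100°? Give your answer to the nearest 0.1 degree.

9.9°

Two edge vectors: TP101→TP102 = (137, 200, 13.4), TP101→TP103 = (307, 123, -24.6).
Normal n = (TP101→TP102) × (TP101→TP103) = (-6568.2, 7484, -44549).
So ∂z/∂E = −n_x/n_z = −0.14744 and ∂z/∂N = −n_y/n_z = 0.16799.
Unit vector along 100° is (sin 100°, cos 100°) = (0.9848, -0.1736).
Slope in that direction = a·(0.9848) + b·(-0.1736) = −0.17437.
Apparent dip = arctan|0.17437| = 9.9° (true dip is 12.6°, so apparent ≤ true as expected).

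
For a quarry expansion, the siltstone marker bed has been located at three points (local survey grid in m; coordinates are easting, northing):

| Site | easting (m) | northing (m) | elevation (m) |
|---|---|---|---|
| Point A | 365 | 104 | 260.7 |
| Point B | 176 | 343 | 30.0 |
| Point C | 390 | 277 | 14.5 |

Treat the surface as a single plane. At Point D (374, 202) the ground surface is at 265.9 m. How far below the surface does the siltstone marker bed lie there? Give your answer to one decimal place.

Two edge vectors: Point A→Point B = (-189, 239, -230.7), Point A→Point C = (25, 173, -246.2).
Normal n = (Point A→Point B) × (Point A→Point C) = (-18930.7, -52299.3, -38672).
So ∂z/∂easting = −n_x/n_z = −0.48952 and ∂z/∂northing = −n_y/n_z = −1.35238.
Intercept c from Point A: 260.7 + 178.67 + 140.65 = 580.02.
At (374, 202): z_contact = −183.08 − 273.18 + 580.02 = 123.76 m.
Depth below ground = 265.9 − 123.76 = 142.1 m.

142.1 m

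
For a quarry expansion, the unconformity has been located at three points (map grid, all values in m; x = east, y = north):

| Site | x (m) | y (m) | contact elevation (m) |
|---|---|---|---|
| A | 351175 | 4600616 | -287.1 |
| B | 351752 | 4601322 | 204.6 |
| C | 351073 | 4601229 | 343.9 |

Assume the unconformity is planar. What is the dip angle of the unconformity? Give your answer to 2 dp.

Two edge vectors: A→B = (577, 706, 491.7), A→C = (-102, 613, 631).
Normal n = (A→B) × (A→C) = (144073.9, -414240.4, 425713).
So ∂z/∂x = −n_x/n_z = −0.33843 and ∂z/∂y = −n_y/n_z = 0.97305.
Gradient magnitude |∇z| = √(a² + b²) = √(0.11453 + 0.94683) = 1.03022.
True dip = arctan(1.03022) = 45.85°, dipping toward SSE (azimuth ≈ 161°).

45.85°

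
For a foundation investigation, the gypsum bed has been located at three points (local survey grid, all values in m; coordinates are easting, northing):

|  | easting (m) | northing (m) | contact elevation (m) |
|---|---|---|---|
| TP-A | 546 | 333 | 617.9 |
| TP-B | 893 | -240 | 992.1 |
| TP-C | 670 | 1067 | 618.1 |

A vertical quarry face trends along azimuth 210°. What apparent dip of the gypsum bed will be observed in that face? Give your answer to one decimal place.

Two edge vectors: TP-A→TP-B = (347, -573, 374.2), TP-A→TP-C = (124, 734, 0.2).
Normal n = (TP-A→TP-B) × (TP-A→TP-C) = (-274777.4, 46331.4, 325750).
So ∂z/∂easting = −n_x/n_z = 0.84352 and ∂z/∂northing = −n_y/n_z = −0.14223.
Unit vector along 210° is (sin 210°, cos 210°) = (-0.5000, -0.8660).
Slope in that direction = a·(-0.5000) + b·(-0.8660) = −0.29859.
Apparent dip = arctan|0.29859| = 16.6° (true dip is 40.5°, so apparent ≤ true as expected).

16.6°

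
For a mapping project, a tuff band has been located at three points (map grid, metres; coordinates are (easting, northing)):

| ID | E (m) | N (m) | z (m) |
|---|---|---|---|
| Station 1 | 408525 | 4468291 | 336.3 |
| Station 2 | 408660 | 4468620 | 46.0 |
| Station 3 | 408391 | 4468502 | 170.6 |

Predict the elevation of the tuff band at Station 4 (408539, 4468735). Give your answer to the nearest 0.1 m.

-39.9 m

Let the plane be z = a·E + b·N + c.
Station 2−Station 1: 135a + 329b = −290.3;  Station 3−Station 1: −134a + 211b = −165.7.
Solving gives a = −0.092847005, b = −0.844272506.
Then c = 336.3 − a·408525 − b·4468291 = 3810721.86.
At (408539, 4468735): z = −37931.6 − 3772830.1 + 3810721.86 = -39.9 m.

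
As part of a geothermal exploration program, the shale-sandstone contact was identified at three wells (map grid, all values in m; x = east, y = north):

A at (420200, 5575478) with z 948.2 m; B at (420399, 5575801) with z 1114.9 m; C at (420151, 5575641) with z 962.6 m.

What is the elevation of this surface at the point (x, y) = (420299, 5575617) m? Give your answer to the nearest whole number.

1026 m

Let the plane be z = a·x + b·y + c.
B−A: 199a + 323b = 166.7;  C−A: −49a + 163b = 14.4.
Solving gives a = 0.46661901, b = 0.22861553.
Then c = 948.2 − a·420200 − b·5575478 = −1469765.97.
At (420299, 5575617): z = 196119.5 + 1274672.6 − 1469765.97 = 1026.2 m.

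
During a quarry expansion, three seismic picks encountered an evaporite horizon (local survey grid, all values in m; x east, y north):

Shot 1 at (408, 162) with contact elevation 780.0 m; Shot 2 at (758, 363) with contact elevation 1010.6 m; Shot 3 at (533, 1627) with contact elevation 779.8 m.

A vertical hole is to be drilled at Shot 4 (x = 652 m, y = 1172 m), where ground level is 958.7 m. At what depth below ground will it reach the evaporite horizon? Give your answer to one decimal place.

69.5 m

Let the plane be z = a·x + b·y + c.
Shot 2−Shot 1: 350a + 201b = 230.6;  Shot 3−Shot 1: 125a + 1465b = −0.2.
Solving gives a = 0.692887, b = −0.059257.
Then c = 780 − a·408 − b·162 = 506.90.
At (652, 1172): z_contact = 451.76 − 69.45 + 506.90 = 889.22 m.
Depth below ground = 958.7 − 889.22 = 69.5 m.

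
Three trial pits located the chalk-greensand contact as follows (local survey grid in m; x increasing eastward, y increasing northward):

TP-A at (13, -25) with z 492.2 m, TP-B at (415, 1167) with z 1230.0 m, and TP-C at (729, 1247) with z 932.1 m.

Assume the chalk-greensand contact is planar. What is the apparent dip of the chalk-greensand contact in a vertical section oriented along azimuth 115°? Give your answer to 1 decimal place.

56.9°

Let the plane be z = a·x + b·y + c.
TP-B−TP-A: 402a + 1192b = 737.8;  TP-C−TP-A: 716a + 1272b = 439.9.
Solving gives a = −1.21043, b = 1.02717.
Unit vector along 115° is (sin 115°, cos 115°) = (0.9063, -0.4226).
Slope in that direction = a·(0.9063) + b·(-0.4226) = −1.53112.
Apparent dip = arctan|1.53112| = 56.9° (true dip is 57.8°, so apparent ≤ true as expected).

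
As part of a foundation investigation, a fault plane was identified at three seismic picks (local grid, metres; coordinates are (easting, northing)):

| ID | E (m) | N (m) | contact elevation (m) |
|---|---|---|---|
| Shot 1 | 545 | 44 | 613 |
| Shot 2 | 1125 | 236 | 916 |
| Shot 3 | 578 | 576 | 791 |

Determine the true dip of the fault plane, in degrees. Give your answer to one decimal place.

27.5°

Two edge vectors: Shot 1→Shot 2 = (580, 192, 303), Shot 1→Shot 3 = (33, 532, 178).
Normal n = (Shot 1→Shot 2) × (Shot 1→Shot 3) = (-127020, -93241, 302224).
So ∂z/∂E = −n_x/n_z = 0.42028 and ∂z/∂N = −n_y/n_z = 0.30852.
Gradient magnitude |∇z| = √(a² + b²) = √(0.17664 + 0.09518) = 0.52136.
True dip = arctan(0.52136) = 27.5°, dipping toward SW (azimuth ≈ 234°).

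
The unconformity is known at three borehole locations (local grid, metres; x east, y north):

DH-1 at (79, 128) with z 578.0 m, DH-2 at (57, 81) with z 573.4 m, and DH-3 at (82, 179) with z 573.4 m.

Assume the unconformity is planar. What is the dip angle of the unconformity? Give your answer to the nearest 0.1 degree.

Two edge vectors: DH-1→DH-2 = (-22, -47, -4.6), DH-1→DH-3 = (3, 51, -4.6).
Normal n = (DH-1→DH-2) × (DH-1→DH-3) = (450.8, -115, -981).
So ∂z/∂x = −n_x/n_z = 0.45953 and ∂z/∂y = −n_y/n_z = −0.11723.
Gradient magnitude |∇z| = √(a² + b²) = √(0.21117 + 0.01374) = 0.47425.
True dip = arctan(0.47425) = 25.4°, dipping toward WNW (azimuth ≈ 284°).

25.4°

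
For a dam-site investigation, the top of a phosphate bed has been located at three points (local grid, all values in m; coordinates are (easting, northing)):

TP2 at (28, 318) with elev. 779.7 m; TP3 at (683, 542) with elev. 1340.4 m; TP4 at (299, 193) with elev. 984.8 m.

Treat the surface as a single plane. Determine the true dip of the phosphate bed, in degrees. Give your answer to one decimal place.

39.5°

Two edge vectors: TP2→TP3 = (655, 224, 560.7), TP2→TP4 = (271, -125, 205.1).
Normal n = (TP2→TP3) × (TP2→TP4) = (116029.9, 17609.2, -142579).
So ∂z/∂E = −n_x/n_z = 0.81379 and ∂z/∂N = −n_y/n_z = 0.12350.
Gradient magnitude |∇z| = √(a² + b²) = √(0.66226 + 0.01525) = 0.82311.
True dip = arctan(0.82311) = 39.5°, dipping toward W (azimuth ≈ 261°).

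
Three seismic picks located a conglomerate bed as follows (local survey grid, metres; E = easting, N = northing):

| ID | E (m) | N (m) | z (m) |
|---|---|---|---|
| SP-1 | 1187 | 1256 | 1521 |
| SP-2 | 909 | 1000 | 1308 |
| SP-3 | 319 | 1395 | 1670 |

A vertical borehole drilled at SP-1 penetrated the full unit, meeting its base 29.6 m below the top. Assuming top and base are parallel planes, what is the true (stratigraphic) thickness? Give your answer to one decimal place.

22.4 m

Let the plane be z = a·E + b·N + c.
SP-2−SP-1: −278a − 256b = −213;  SP-3−SP-1: −868a + 139b = 149.
Solving gives a = −0.03273, b = 0.86757.
|∇z| = √(a²+b²) = 0.86819, so dip δ = arctan(0.86819) = 40.96°.
True thickness = vertical thickness × cos δ = 29.6 × cos 40.96° = 22.4 m.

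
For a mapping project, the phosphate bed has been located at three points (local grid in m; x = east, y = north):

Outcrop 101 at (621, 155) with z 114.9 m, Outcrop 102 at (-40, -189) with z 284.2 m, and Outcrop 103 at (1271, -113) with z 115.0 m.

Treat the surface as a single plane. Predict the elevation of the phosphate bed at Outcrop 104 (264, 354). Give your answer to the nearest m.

Two edge vectors: Outcrop 101→Outcrop 102 = (-661, -344, 169.3), Outcrop 101→Outcrop 103 = (650, -268, 0.1).
Normal n = (Outcrop 101→Outcrop 102) × (Outcrop 101→Outcrop 103) = (45338, 110111.1, 400748).
So ∂z/∂x = −n_x/n_z = −0.11313 and ∂z/∂y = −n_y/n_z = −0.27476.
Intercept c from Outcrop 101: 114.9 + 70.26 + 42.59 = 227.74.
At (264, 354): z = −29.9 − 97.3 + 227.74 = 100.6 m.

101 m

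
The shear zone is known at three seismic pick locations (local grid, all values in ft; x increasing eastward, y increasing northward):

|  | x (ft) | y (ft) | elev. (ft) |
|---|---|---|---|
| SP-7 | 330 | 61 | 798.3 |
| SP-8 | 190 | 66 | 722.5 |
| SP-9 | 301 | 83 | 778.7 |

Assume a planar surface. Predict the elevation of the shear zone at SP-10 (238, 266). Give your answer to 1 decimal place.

Let the plane be z = a·x + b·y + c.
SP-8−SP-7: −140a + 5b = −75.8;  SP-9−SP-7: −29a + 22b = −19.6.
Solving gives a = 0.53479, b = −0.18596.
Then c = 798.3 − a·330 − b·61 = 633.16.
At (238, 266): z = 127.3 − 49.5 + 633.16 = 711.0 ft.

711.0 ft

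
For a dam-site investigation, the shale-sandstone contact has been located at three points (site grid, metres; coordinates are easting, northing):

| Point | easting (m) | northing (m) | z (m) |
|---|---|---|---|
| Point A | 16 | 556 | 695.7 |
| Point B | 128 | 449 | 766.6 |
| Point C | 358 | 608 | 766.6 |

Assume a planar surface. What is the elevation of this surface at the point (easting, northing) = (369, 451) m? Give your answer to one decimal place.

829.9 m

Two edge vectors: Point A→Point B = (112, -107, 70.9), Point A→Point C = (342, 52, 70.9).
Normal n = (Point A→Point B) × (Point A→Point C) = (-11273.1, 16307, 42418).
So ∂z/∂easting = −n_x/n_z = 0.26576 and ∂z/∂northing = −n_y/n_z = −0.38444.
Intercept c from Point A: 695.7 − 4.25 + 213.75 = 905.19.
At (369, 451): z = 98.1 − 173.4 + 905.19 = 829.9 m.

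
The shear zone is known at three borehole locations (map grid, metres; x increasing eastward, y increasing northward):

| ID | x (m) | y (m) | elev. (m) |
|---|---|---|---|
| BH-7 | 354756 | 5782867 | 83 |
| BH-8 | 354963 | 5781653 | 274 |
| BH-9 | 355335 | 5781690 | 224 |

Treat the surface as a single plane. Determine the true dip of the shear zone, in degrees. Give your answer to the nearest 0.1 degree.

12.0°

Two edge vectors: BH-7→BH-8 = (207, -1214, 191), BH-7→BH-9 = (579, -1177, 141).
Normal n = (BH-7→BH-8) × (BH-7→BH-9) = (53633, 81402, 459267).
So ∂z/∂x = −n_x/n_z = −0.11678 and ∂z/∂y = −n_y/n_z = −0.17724.
Gradient magnitude |∇z| = √(a² + b²) = √(0.01364 + 0.03142) = 0.21226.
True dip = arctan(0.21226) = 12.0°, dipping toward NNE (azimuth ≈ 033°).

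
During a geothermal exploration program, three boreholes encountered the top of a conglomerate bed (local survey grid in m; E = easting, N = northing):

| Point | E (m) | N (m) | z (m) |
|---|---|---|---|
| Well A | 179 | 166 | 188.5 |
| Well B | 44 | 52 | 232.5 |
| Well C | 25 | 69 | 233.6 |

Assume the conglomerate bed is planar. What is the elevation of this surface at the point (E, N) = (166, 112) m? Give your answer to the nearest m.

Let the plane be z = a·E + b·N + c.
Well B−Well A: −135a − 114b = 44;  Well C−Well A: −154a − 97b = 45.1.
Solving gives a = −0.19579, b = −0.15411.
Then c = 188.5 − a·179 − b·166 = 249.13.
At (166, 112): z = −32.5 − 17.3 + 249.13 = 199.4 m.

199 m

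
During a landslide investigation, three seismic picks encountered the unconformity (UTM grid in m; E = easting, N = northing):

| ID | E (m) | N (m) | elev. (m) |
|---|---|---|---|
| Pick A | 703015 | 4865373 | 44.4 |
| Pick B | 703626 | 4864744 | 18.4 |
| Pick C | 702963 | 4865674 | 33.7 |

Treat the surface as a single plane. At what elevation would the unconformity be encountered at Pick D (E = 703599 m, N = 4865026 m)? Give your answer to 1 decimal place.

Let the plane be z = a·E + b·N + c.
Pick B−Pick A: 611a − 629b = −26;  Pick C−Pick A: −52a + 301b = −10.7.
Solving gives a = −0.096269915, b = −0.052179520.
Then c = 44.4 − a·703015 − b·4865373 = 321596.42.
At (703599, 4865026): z = −67735.4 − 253854.7 + 321596.42 = 6.3 m.

6.3 m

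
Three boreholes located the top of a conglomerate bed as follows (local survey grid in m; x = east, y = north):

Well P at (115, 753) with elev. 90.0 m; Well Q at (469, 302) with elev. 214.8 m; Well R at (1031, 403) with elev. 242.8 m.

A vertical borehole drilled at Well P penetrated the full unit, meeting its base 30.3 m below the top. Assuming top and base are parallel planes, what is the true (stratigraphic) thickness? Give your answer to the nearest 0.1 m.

29.6 m

Two edge vectors: Well P→Well Q = (354, -451, 124.8), Well P→Well R = (916, -350, 152.8).
Normal n = (Well P→Well Q) × (Well P→Well R) = (-25232.8, 60225.6, 289216).
So ∂z/∂x = −n_x/n_z = 0.08725 and ∂z/∂y = −n_y/n_z = −0.20824.
|∇z| = √(a²+b²) = 0.22578, so dip δ = arctan(0.22578) = 12.72°.
True thickness = vertical thickness × cos δ = 30.3 × cos 12.72° = 29.6 m.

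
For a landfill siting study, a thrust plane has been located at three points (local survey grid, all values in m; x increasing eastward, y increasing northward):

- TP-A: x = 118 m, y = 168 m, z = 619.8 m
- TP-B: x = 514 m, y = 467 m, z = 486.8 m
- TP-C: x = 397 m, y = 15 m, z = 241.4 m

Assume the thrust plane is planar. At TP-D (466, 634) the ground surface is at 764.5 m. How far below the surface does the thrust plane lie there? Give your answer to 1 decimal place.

Two edge vectors: TP-A→TP-B = (396, 299, -133), TP-A→TP-C = (279, -153, -378.4).
Normal n = (TP-A→TP-B) × (TP-A→TP-C) = (-133490.6, 112739.4, -144009).
So ∂z/∂x = −n_x/n_z = −0.92696 and ∂z/∂y = −n_y/n_z = 0.78286.
Intercept c from TP-A: 619.8 + 109.38 − 131.52 = 597.66.
At (466, 634): z_contact = −431.96 + 496.34 + 597.66 = 662.03 m.
Depth below ground = 764.5 − 662.03 = 102.5 m.

102.5 m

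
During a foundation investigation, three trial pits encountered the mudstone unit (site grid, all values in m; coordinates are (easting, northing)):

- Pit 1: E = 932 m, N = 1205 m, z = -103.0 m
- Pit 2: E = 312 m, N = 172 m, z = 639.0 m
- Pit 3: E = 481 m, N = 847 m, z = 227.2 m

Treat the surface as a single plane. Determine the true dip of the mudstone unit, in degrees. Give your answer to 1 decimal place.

Two edge vectors: Pit 1→Pit 2 = (-620, -1033, 742), Pit 1→Pit 3 = (-451, -358, 330.2).
Normal n = (Pit 1→Pit 2) × (Pit 1→Pit 3) = (-75460.6, -129918, -243923).
So ∂z/∂E = −n_x/n_z = −0.30936 and ∂z/∂N = −n_y/n_z = −0.53262.
Gradient magnitude |∇z| = √(a² + b²) = √(0.09571 + 0.28368) = 0.61594.
True dip = arctan(0.61594) = 31.6°, dipping toward NNE (azimuth ≈ 030°).

31.6°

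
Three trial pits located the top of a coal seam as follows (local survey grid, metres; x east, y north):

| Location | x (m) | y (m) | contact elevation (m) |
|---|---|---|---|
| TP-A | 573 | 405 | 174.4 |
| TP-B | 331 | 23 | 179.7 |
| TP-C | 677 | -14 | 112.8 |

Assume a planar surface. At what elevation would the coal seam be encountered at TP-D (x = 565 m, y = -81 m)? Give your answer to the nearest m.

Let the plane be z = a·x + b·y + c.
TP-B−TP-A: −242a − 382b = 5.3;  TP-C−TP-A: 104a − 419b = −61.6.
Solving gives a = −0.18247, b = 0.10172.
Then c = 174.4 − a·573 − b·405 = 237.76.
At (565, -81): z = −103.1 − 8.2 + 237.76 = 126.4 m.

126 m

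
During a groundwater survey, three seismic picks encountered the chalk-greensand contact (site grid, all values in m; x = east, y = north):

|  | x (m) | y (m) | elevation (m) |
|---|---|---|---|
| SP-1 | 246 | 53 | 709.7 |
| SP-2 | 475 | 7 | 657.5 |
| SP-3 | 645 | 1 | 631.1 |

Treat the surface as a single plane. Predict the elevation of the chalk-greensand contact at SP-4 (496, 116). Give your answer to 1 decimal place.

Two edge vectors: SP-1→SP-2 = (229, -46, -52.2), SP-1→SP-3 = (399, -52, -78.6).
Normal n = (SP-1→SP-2) × (SP-1→SP-3) = (901.2, -2828.4, 6446).
So ∂z/∂x = −n_x/n_z = −0.13981 and ∂z/∂y = −n_y/n_z = 0.43878.
Intercept c from SP-1: 709.7 + 34.39 − 23.26 = 720.84.
At (496, 116): z = −69.3 + 50.9 + 720.84 = 702.4 m.

702.4 m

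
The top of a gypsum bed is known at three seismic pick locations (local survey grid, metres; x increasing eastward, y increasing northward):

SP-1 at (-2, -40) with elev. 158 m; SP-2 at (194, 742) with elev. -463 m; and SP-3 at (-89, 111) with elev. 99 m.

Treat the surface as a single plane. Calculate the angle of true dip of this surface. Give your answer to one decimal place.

Let the plane be z = a·x + b·y + c.
SP-2−SP-1: 196a + 782b = −621;  SP-3−SP-1: −87a + 151b = −59.
Solving gives a = −0.48789, b = −0.67183.
Gradient magnitude |∇z| = √(a² + b²) = √(0.23804 + 0.45136) = 0.83030.
True dip = arctan(0.83030) = 39.7°, dipping toward NE (azimuth ≈ 036°).

39.7°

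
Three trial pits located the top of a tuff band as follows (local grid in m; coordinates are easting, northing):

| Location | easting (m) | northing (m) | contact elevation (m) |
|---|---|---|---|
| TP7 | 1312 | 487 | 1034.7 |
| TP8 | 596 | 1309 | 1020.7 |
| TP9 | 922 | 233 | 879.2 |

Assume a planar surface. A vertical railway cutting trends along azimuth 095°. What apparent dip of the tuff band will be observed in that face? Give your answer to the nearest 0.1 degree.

Two edge vectors: TP7→TP8 = (-716, 822, -14), TP7→TP9 = (-390, -254, -155.5).
Normal n = (TP7→TP8) × (TP7→TP9) = (-131377, -105878, 502444).
So ∂z/∂easting = −n_x/n_z = 0.26148 and ∂z/∂northing = −n_y/n_z = 0.21073.
Unit vector along 095° is (sin 95°, cos 95°) = (0.9962, -0.0872).
Slope in that direction = a·(0.9962) + b·(-0.0872) = 0.24211.
Apparent dip = arctan|0.24211| = 13.6° (true dip is 18.6°, so apparent ≤ true as expected).

13.6°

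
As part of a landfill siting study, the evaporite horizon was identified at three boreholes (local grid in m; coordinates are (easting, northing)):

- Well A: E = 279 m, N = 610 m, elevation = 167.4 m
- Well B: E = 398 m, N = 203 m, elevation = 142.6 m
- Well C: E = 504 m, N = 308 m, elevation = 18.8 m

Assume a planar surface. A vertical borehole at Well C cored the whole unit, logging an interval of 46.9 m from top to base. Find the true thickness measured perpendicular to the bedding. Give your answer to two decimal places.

33.55 m

Let the plane be z = a·E + b·N + c.
Well B−Well A: 119a − 407b = −24.8;  Well C−Well A: 225a − 302b = −148.6.
Solving gives a = −0.95243, b = −0.21754.
|∇z| = √(a²+b²) = 0.97696, so dip δ = arctan(0.97696) = 44.33°.
True thickness = vertical thickness × cos δ = 46.9 × cos 44.33° = 33.55 m.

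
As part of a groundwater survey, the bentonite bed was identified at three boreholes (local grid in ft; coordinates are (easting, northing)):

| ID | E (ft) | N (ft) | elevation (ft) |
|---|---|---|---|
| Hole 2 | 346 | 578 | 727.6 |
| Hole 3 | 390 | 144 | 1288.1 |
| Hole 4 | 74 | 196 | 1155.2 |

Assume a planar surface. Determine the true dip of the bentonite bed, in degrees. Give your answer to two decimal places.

52.16°

Two edge vectors: Hole 2→Hole 3 = (44, -434, 560.5), Hole 2→Hole 4 = (-272, -382, 427.6).
Normal n = (Hole 2→Hole 3) × (Hole 2→Hole 4) = (28532.6, -171270.4, -134856).
So ∂z/∂E = −n_x/n_z = 0.21158 and ∂z/∂N = −n_y/n_z = −1.27002.
Gradient magnitude |∇z| = √(a² + b²) = √(0.04477 + 1.61296) = 1.28753.
True dip = arctan(1.28753) = 52.16°, dipping toward N (azimuth ≈ 351°).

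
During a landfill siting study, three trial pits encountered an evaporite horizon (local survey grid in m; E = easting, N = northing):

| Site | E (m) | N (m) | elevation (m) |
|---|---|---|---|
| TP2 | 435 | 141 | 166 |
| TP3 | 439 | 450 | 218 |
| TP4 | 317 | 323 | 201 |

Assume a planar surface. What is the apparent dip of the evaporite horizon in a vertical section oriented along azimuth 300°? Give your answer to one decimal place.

Two edge vectors: TP2→TP3 = (4, 309, 52), TP2→TP4 = (-118, 182, 35).
Normal n = (TP2→TP3) × (TP2→TP4) = (1351, -6276, 37190).
So ∂z/∂E = −n_x/n_z = −0.03633 and ∂z/∂N = −n_y/n_z = 0.16876.
Unit vector along 300° is (sin 300°, cos 300°) = (-0.8660, 0.5000).
Slope in that direction = a·(-0.8660) + b·(0.5000) = 0.11584.
Apparent dip = arctan|0.11584| = 6.6° (true dip is 9.8°, so apparent ≤ true as expected).

6.6°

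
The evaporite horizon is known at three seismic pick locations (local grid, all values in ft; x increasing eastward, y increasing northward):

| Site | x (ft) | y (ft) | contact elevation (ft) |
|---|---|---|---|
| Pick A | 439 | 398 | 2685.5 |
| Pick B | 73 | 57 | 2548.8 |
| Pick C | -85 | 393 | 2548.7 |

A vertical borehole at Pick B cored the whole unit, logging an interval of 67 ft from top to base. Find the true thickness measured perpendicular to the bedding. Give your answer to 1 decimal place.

64.4 ft

Let the plane be z = a·x + b·y + c.
Pick B−Pick A: −366a − 341b = −136.7;  Pick C−Pick A: −524a − 5b = −136.8.
Solving gives a = 0.25991, b = 0.12192.
|∇z| = √(a²+b²) = 0.28708, so dip δ = arctan(0.28708) = 16.02°.
True thickness = vertical thickness × cos δ = 67 × cos 16.02° = 64.4 ft.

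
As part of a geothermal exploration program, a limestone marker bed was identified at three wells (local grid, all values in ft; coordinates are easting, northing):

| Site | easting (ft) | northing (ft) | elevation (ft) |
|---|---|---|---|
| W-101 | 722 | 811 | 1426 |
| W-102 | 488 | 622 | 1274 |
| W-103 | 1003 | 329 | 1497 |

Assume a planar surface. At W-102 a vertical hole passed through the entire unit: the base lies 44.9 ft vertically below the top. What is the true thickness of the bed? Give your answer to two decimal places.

39.41 ft

Two edge vectors: W-101→W-102 = (-234, -189, -152), W-101→W-103 = (281, -482, 71).
Normal n = (W-101→W-102) × (W-101→W-103) = (-86683, -26098, 165897).
So ∂z/∂easting = −n_x/n_z = 0.52251 and ∂z/∂northing = −n_y/n_z = 0.15731.
|∇z| = √(a²+b²) = 0.54568, so dip δ = arctan(0.54568) = 28.62°.
True thickness = vertical thickness × cos δ = 44.9 × cos 28.62° = 39.41 ft.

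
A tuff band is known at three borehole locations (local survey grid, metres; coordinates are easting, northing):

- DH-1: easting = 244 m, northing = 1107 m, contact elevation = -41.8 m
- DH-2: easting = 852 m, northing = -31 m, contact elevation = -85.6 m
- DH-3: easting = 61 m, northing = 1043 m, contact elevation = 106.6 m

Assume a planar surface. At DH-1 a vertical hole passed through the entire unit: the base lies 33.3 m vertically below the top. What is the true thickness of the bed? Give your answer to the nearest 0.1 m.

Let the plane be z = a·easting + b·northing + c.
DH-2−DH-1: 608a − 1138b = −43.8;  DH-3−DH-1: −183a − 64b = 148.4.
Solving gives a = −0.69460, b = −0.33262.
|∇z| = √(a²+b²) = 0.77014, so dip δ = arctan(0.77014) = 37.60°.
True thickness = vertical thickness × cos δ = 33.3 × cos 37.60° = 26.4 m.

26.4 m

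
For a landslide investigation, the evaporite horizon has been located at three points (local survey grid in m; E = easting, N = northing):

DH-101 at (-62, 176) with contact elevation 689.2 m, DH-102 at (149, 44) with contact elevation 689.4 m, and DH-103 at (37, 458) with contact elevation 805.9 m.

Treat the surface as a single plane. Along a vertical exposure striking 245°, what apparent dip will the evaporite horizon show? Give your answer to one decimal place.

18.6°

Let the plane be z = a·E + b·N + c.
DH-102−DH-101: 211a − 132b = 0.2;  DH-103−DH-101: 99a + 282b = 116.7.
Solving gives a = 0.21305, b = 0.33904.
Unit vector along 245° is (sin 245°, cos 245°) = (-0.9063, -0.4226).
Slope in that direction = a·(-0.9063) + b·(-0.4226) = −0.33637.
Apparent dip = arctan|0.33637| = 18.6° (true dip is 21.8°, so apparent ≤ true as expected).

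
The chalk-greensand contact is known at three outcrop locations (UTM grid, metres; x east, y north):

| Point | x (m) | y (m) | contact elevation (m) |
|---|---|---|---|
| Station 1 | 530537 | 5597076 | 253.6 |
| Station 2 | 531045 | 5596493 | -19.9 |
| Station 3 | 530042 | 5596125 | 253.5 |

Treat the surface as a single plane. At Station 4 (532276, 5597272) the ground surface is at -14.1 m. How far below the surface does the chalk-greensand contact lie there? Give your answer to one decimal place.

283.9 m

Two edge vectors: Station 1→Station 2 = (508, -583, -273.5), Station 1→Station 3 = (-495, -951, -0.1).
Normal n = (Station 1→Station 2) × (Station 1→Station 3) = (-260040.2, 135433.3, -771693).
So ∂z/∂x = −n_x/n_z = −0.336973641 and ∂z/∂y = −n_y/n_z = 0.175501527.
Intercept c from Station 1: 253.6 + 178776.98 − 982295.39 = −803264.80.
At (532276, 5597272): z_contact = −179362.98 + 982329.78 − 803264.80 = -298.00 m.
Depth below ground = -14.1 − (-298.00) = 283.9 m.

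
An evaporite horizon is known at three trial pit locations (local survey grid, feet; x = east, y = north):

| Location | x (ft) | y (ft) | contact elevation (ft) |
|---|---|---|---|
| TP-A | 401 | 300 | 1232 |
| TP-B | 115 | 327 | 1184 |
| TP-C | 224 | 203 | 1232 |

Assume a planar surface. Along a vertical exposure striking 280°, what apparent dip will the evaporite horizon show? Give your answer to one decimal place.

10.6°

Let the plane be z = a·x + b·y + c.
TP-B−TP-A: −286a + 27b = −48;  TP-C−TP-A: −177a − 97b = 0.
Solving gives a = 0.14317, b = −0.26125.
Unit vector along 280° is (sin 280°, cos 280°) = (-0.9848, 0.1736).
Slope in that direction = a·(-0.9848) + b·(0.1736) = −0.18636.
Apparent dip = arctan|0.18636| = 10.6° (true dip is 16.6°, so apparent ≤ true as expected).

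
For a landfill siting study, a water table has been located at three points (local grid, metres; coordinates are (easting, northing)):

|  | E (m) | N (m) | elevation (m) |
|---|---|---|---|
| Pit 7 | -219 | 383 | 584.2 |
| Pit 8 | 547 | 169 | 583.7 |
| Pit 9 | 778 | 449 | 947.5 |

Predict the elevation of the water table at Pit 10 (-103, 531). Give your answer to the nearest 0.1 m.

774.7 m

Two edge vectors: Pit 7→Pit 8 = (766, -214, -0.5), Pit 7→Pit 9 = (997, 66, 363.3).
Normal n = (Pit 7→Pit 8) × (Pit 7→Pit 9) = (-77713.2, -278786.3, 263914).
So ∂z/∂E = −n_x/n_z = 0.29446 and ∂z/∂N = −n_y/n_z = 1.05635.
Intercept c from Pit 7: 584.2 + 64.49 − 404.58 = 244.10.
At (-103, 531): z = −30.3 + 560.9 + 244.10 = 774.7 m.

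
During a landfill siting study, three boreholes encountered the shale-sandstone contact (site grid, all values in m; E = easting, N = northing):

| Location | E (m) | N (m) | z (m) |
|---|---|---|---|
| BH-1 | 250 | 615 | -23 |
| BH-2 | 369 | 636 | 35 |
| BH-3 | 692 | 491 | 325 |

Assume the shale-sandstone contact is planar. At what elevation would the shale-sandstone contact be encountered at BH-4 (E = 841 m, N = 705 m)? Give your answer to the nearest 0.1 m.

274.4 m

Let the plane be z = a·E + b·N + c.
BH-2−BH-1: 119a + 21b = 58;  BH-3−BH-1: 442a − 124b = 348.
Solving gives a = 0.60321, b = −0.65629.
Then c = -23 − a·250 − b·615 = 229.82.
At (841, 705): z = 507.3 − 462.7 + 229.82 = 274.4 m.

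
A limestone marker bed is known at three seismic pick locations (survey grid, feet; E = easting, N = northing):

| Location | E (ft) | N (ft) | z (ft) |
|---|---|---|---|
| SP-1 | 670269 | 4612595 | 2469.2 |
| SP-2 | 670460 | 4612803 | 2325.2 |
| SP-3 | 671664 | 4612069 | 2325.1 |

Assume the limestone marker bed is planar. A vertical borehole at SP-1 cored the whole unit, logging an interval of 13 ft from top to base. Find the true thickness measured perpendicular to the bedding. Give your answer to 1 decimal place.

11.5 ft

Two edge vectors: SP-1→SP-2 = (191, 208, -144), SP-1→SP-3 = (1395, -526, -144.1).
Normal n = (SP-1→SP-2) × (SP-1→SP-3) = (-105716.8, -173356.9, -390626).
So ∂z/∂E = −n_x/n_z = −0.27063 and ∂z/∂N = −n_y/n_z = −0.44379.
|∇z| = √(a²+b²) = 0.51980, so dip δ = arctan(0.51980) = 27.47°.
True thickness = vertical thickness × cos δ = 13 × cos 27.47° = 11.5 ft.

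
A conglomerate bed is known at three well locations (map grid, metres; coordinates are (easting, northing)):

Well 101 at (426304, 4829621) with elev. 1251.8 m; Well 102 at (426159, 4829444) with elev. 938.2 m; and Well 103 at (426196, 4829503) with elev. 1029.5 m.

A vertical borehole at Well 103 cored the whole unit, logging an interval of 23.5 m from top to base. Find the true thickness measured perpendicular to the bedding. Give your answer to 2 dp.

Two edge vectors: Well 101→Well 102 = (-145, -177, -313.6), Well 101→Well 103 = (-108, -118, -222.3).
Normal n = (Well 101→Well 102) × (Well 101→Well 103) = (2342.3, 1635.3, -2006).
So ∂z/∂E = −n_x/n_z = 1.16765 and ∂z/∂N = −n_y/n_z = 0.81520.
|∇z| = √(a²+b²) = 1.42406, so dip δ = arctan(1.42406) = 54.92°.
True thickness = vertical thickness × cos δ = 23.5 × cos 54.92° = 13.50 m.

13.50 m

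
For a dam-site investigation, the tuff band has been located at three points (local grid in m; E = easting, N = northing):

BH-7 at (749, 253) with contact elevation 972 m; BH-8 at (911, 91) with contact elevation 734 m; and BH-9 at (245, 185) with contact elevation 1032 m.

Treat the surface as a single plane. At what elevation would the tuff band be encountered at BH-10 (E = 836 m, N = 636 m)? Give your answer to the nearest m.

Two edge vectors: BH-7→BH-8 = (162, -162, -238), BH-7→BH-9 = (-504, -68, 60).
Normal n = (BH-7→BH-8) × (BH-7→BH-9) = (-25904, 110232, -92664).
So ∂z/∂E = −n_x/n_z = −0.27955 and ∂z/∂N = −n_y/n_z = 1.18959.
Intercept c from BH-7: 972 + 209.38 − 300.97 = 880.42.
At (836, 636): z = −233.7 + 756.6 + 880.42 = 1403.3 m.

1403 m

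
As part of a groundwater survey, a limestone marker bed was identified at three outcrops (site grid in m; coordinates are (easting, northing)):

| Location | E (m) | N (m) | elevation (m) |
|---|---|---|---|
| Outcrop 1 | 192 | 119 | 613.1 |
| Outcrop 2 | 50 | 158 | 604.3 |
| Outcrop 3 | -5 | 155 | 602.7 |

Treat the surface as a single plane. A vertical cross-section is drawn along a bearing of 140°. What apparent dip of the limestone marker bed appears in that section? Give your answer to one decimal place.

Two edge vectors: Outcrop 1→Outcrop 2 = (-142, 39, -8.8), Outcrop 1→Outcrop 3 = (-197, 36, -10.4).
Normal n = (Outcrop 1→Outcrop 2) × (Outcrop 1→Outcrop 3) = (-88.8, 256.8, 2571).
So ∂z/∂E = −n_x/n_z = 0.03454 and ∂z/∂N = −n_y/n_z = −0.09988.
Unit vector along 140° is (sin 140°, cos 140°) = (0.6428, -0.7660).
Slope in that direction = a·(0.6428) + b·(-0.7660) = 0.09872.
Apparent dip = arctan|0.09872| = 5.6° (true dip is 6.0°, so apparent ≤ true as expected).

5.6°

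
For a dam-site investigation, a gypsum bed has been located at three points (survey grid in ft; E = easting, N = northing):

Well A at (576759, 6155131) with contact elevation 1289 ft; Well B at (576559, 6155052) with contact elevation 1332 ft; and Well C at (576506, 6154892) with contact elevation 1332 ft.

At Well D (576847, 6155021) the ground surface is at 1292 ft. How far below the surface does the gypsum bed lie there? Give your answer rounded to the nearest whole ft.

Let the plane be z = a·E + b·N + c.
Well B−Well A: −200a − 79b = 43;  Well C−Well A: −253a − 239b = 43.
Solving gives a = −0.24736634, b = 0.08194010.
Then c = 1289 − a·576759 − b·6155131 = −360392.29.
At (576847, 6155021): z_contact = −142692.5 + 504343.0 − 360392.29 = 1258.2 ft.
Depth below ground = 1292 − 1258.2 = 34 ft.

34 ft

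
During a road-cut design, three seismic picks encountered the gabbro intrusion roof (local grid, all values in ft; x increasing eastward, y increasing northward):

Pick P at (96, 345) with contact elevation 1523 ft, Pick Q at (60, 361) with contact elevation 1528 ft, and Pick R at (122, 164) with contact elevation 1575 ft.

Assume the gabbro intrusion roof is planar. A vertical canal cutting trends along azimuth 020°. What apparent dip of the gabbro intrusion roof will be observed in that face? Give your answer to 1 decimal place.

22.1°

Two edge vectors: Pick P→Pick Q = (-36, 16, 5), Pick P→Pick R = (26, -181, 52).
Normal n = (Pick P→Pick Q) × (Pick P→Pick R) = (1737, 2002, 6100).
So ∂z/∂x = −n_x/n_z = −0.28475 and ∂z/∂y = −n_y/n_z = −0.32820.
Unit vector along 020° is (sin 20°, cos 20°) = (0.3420, 0.9397).
Slope in that direction = a·(0.3420) + b·(0.9397) = −0.40580.
Apparent dip = arctan|0.40580| = 22.1° (true dip is 23.5°, so apparent ≤ true as expected).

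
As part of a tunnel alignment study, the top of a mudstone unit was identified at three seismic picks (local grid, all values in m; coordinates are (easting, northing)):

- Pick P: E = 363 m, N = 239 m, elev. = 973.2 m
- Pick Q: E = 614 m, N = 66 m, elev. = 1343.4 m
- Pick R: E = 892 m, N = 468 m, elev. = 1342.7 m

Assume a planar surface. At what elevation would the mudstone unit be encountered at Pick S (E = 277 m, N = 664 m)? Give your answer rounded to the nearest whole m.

593 m

Two edge vectors: Pick P→Pick Q = (251, -173, 370.2), Pick P→Pick R = (529, 229, 369.5).
Normal n = (Pick P→Pick Q) × (Pick P→Pick R) = (-148699.3, 103091.3, 148996).
So ∂z/∂E = −n_x/n_z = 0.99801 and ∂z/∂N = −n_y/n_z = −0.69191.
Intercept c from Pick P: 973.2 − 362.28 + 165.37 = 776.29.
At (277, 664): z = 276.4 − 459.4 + 776.29 = 593.3 m.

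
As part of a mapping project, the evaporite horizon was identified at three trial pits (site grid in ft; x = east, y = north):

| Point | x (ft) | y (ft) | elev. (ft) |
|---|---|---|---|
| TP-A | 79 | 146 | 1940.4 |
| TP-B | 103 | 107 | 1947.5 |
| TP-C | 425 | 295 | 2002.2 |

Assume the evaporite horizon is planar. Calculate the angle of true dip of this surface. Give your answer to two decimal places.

11.92°

Two edge vectors: TP-A→TP-B = (24, -39, 7.1), TP-A→TP-C = (346, 149, 61.8).
Normal n = (TP-A→TP-B) × (TP-A→TP-C) = (-3468.1, 973.4, 17070).
So ∂z/∂x = −n_x/n_z = 0.20317 and ∂z/∂y = −n_y/n_z = −0.05702.
Gradient magnitude |∇z| = √(a² + b²) = √(0.04128 + 0.00325) = 0.21102.
True dip = arctan(0.21102) = 11.92°, dipping toward WNW (azimuth ≈ 286°).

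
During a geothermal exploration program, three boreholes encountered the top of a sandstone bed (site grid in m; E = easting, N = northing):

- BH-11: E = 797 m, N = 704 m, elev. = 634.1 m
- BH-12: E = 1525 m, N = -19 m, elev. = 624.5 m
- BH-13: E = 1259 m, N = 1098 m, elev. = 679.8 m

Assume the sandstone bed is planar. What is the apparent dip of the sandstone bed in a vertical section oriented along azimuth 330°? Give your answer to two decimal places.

1.66°

Let the plane be z = a·E + b·N + c.
BH-12−BH-11: 728a − 723b = −9.6;  BH-13−BH-11: 462a + 394b = 45.7.
Solving gives a = 0.04713, b = 0.06073.
Unit vector along 330° is (sin 330°, cos 330°) = (-0.5000, 0.8660).
Slope in that direction = a·(-0.5000) + b·(0.8660) = 0.02903.
Apparent dip = arctan|0.02903| = 1.66° (true dip is 4.4°, so apparent ≤ true as expected).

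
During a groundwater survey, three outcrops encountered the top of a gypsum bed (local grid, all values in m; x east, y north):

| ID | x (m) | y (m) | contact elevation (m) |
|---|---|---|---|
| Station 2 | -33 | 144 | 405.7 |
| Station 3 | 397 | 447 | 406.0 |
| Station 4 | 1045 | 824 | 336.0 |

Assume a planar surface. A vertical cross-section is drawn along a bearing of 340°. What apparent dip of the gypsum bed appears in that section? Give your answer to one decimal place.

Two edge vectors: Station 2→Station 3 = (430, 303, 0.3), Station 2→Station 4 = (1078, 680, -69.7).
Normal n = (Station 2→Station 3) × (Station 2→Station 4) = (-21323.1, 30294.4, -34234).
So ∂z/∂x = −n_x/n_z = −0.62286 and ∂z/∂y = −n_y/n_z = 0.88492.
Unit vector along 340° is (sin 340°, cos 340°) = (-0.3420, 0.9397).
Slope in that direction = a·(-0.3420) + b·(0.9397) = 1.04459.
Apparent dip = arctan|1.04459| = 46.2° (true dip is 47.3°, so apparent ≤ true as expected).

46.2°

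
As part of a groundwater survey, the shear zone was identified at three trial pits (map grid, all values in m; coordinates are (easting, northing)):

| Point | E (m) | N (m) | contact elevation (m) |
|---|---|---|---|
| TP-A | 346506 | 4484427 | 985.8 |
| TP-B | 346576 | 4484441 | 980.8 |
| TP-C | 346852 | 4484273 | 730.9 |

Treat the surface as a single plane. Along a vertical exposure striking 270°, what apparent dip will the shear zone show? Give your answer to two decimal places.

Let the plane be z = a·E + b·N + c.
TP-B−TP-A: 70a + 14b = −5;  TP-C−TP-A: 346a − 154b = −254.9.
Solving gives a = −0.27769, b = 1.03130.
Unit vector along 270° is (sin 270°, cos 270°) = (-1.0000, -0.0000).
Slope in that direction = a·(-1.0000) + b·(-0.0000) = 0.27769.
Apparent dip = arctan|0.27769| = 15.52° (true dip is 46.9°, so apparent ≤ true as expected).

15.52°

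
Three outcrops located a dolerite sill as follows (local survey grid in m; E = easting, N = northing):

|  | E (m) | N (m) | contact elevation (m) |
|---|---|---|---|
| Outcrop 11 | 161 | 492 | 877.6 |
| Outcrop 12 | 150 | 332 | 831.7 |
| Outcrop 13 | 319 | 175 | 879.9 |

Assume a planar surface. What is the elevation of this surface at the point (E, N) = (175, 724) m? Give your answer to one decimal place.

943.1 m

Two edge vectors: Outcrop 11→Outcrop 12 = (-11, -160, -45.9), Outcrop 11→Outcrop 13 = (158, -317, 2.3).
Normal n = (Outcrop 11→Outcrop 12) × (Outcrop 11→Outcrop 13) = (-14918.3, -7226.9, 28767).
So ∂z/∂E = −n_x/n_z = 0.51859 and ∂z/∂N = −n_y/n_z = 0.25122.
Intercept c from Outcrop 11: 877.6 − 83.49 − 123.60 = 670.51.
At (175, 724): z = 90.8 + 181.9 + 670.51 = 943.1 m.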